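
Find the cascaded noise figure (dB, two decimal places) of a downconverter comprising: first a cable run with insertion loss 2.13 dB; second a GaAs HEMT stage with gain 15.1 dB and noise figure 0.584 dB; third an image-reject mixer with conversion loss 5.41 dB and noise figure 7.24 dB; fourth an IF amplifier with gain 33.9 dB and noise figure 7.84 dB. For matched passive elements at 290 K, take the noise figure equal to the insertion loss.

4.74 dB

Convert to linear (a loss of L dB is a gain of −L dB): F_i = 10^(NF_i/10), G_i = 10^(G_i,dB/10)
  Stage 1: F_1 = 10^(2.13/10) = 1.633, G_1 = 10^(−2.13/10) = 0.6124
  Stage 2: F_2 = 10^(0.584/10) = 1.144, G_2 = 10^(15.1/10) = 32.36
  Stage 3: F_3 = 10^(7.24/10) = 5.297, G_3 = 10^(−5.41/10) = 0.2877
  Stage 4: F_4 = 10^(7.84/10) = 6.081, G_4 = 10^(33.9/10) = 2455
Friis cascade:
  F = 1.633 + (1.144 − 1)/0.6124 + (5.297 − 1)/19.82 + (6.081 − 1)/5.702 = 2.976
NF = 10 log₁₀(2.976) = 4.74 dB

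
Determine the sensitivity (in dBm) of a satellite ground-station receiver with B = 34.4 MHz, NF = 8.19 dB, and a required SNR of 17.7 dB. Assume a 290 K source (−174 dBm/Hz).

−72.7 dBm

Sensitivity = −174 + 10 log₁₀(B) + NF + SNR_min
= −174 + 75.37 + 8.19 + 17.7
= −72.74 dBm → −72.7 dBm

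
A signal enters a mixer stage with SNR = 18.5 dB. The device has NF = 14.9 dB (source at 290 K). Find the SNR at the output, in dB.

By definition F = SNR_in/SNR_out, so in dB: SNR_out = SNR_in − NF
SNR_out = 18.5 − 14.9 = 3.6 dB

3.6 dB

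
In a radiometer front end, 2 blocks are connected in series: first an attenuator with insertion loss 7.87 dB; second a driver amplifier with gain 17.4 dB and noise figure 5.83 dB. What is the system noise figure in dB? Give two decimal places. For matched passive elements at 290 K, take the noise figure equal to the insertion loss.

13.70 dB

Convert to linear (a loss of L dB is a gain of −L dB): F_i = 10^(NF_i/10), G_i = 10^(G_i,dB/10)
  Stage 1: F_1 = 10^(7.87/10) = 6.124, G_1 = 10^(−7.87/10) = 0.1633
  Stage 2: F_2 = 10^(5.83/10) = 3.828, G_2 = 10^(17.4/10) = 54.95
Friis cascade:
  F = 6.124 + (3.828 − 1)/0.1633 = 23.44
NF = 10 log₁₀(23.44) = 13.70 dB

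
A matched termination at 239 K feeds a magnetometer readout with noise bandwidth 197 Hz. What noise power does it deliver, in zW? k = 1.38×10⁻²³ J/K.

P_n = kTB = 1.38×10⁻²³ × 239 × 1.97×10² = 6.50×10⁻¹⁹ W = 650 zW

650 zW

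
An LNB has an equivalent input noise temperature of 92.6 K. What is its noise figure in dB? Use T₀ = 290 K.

1.20 dB

F = 1 + T_e/T₀ = 1 + 92.6/290 = 1.31931
NF = 10 log₁₀(1.31931) = 1.20 dB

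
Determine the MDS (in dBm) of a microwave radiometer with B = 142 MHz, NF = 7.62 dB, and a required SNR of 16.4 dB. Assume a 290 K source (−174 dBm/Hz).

Sensitivity = −174 + 10 log₁₀(B) + NF + SNR_min
= −174 + 81.52 + 7.62 + 16.4
= −68.46 dBm → −68.5 dBm

−68.5 dBm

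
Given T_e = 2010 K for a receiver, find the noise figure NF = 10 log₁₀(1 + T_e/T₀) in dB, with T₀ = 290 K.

8.99 dB

F = 1 + T_e/T₀ = 1 + 2010/290 = 7.93103
NF = 10 log₁₀(7.93103) = 8.99 dB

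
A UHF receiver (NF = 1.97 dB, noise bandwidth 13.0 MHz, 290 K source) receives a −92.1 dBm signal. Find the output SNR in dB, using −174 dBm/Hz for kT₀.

Noise floor: N = −174 + 10 log₁₀(B) + NF
10 log₁₀(1.30×10⁷) = 71.14 dB
N = −174 + 71.14 + 1.97 = −100.89 dBm
SNR = P_sig − N = −92.1 − (−100.89) = 8.79 dB → 8.8 dB

8.8 dB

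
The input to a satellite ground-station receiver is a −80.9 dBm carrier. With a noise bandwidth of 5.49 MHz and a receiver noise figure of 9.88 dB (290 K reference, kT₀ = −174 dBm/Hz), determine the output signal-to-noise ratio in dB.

15.8 dB

Noise floor: N = −174 + 10 log₁₀(B) + NF
10 log₁₀(5.49×10⁶) = 67.4 dB
N = −174 + 67.4 + 9.88 = −96.72 dBm
SNR = P_sig − N = −80.9 − (−96.72) = 15.82 dB → 15.8 dB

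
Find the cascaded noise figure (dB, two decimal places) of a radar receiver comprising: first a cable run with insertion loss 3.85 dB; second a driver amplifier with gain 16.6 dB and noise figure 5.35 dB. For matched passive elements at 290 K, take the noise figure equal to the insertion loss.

9.20 dB

Convert to linear (a loss of L dB is a gain of −L dB): F_i = 10^(NF_i/10), G_i = 10^(G_i,dB/10)
  Stage 1: F_1 = 10^(3.85/10) = 2.427, G_1 = 10^(−3.85/10) = 0.4121
  Stage 2: F_2 = 10^(5.35/10) = 3.428, G_2 = 10^(16.6/10) = 45.71
Friis cascade:
  F = 2.427 + (3.428 − 1)/0.4121 = 8.318
NF = 10 log₁₀(8.318) = 9.20 dB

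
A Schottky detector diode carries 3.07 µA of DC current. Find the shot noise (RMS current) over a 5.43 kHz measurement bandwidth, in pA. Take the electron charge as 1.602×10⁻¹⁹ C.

I_n = √(2qI·B)
2qI·B = 2 × 1.602×10⁻¹⁹ × 3.07×10⁻⁶ × 5.43×10³ = 5.34×10⁻²¹ A²
I_n = √(5.34×10⁻²¹) = 7.31×10⁻¹¹ A = 73.1 pA

73.1 pA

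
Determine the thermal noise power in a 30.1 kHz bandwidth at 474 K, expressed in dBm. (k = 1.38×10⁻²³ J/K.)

−127.1 dBm

P_n = kTB = 1.38×10⁻²³ × 474 × 3.01×10⁴ = 1.97×10⁻¹⁶ W
In dBm: 10 log₁₀(1.97×10⁻¹⁶ / 10⁻³) = −127.1 dBm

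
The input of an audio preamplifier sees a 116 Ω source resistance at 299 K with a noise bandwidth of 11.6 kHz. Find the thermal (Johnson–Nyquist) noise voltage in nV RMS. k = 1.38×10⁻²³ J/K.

V_n = √(4kTRB)
4kTRB = 4 × 1.38×10⁻²³ × 299 × 1.16×10² × 1.16×10⁴ = 2.22×10⁻¹⁴ V²
V_n = √(2.22×10⁻¹⁴) = 1.49×10⁻⁷ V = 149 nV

149 nV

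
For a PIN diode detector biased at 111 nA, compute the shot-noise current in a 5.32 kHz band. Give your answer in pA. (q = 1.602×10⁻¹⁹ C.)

I_n = √(2qI·B)
2qI·B = 2 × 1.602×10⁻¹⁹ × 1.11×10⁻⁷ × 5.32×10³ = 1.89×10⁻²² A²
I_n = √(1.89×10⁻²²) = 1.38×10⁻¹¹ A = 13.8 pA

13.8 pA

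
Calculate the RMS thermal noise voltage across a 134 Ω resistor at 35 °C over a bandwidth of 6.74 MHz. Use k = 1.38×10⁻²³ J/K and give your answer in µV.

T = 35 °C + 273.15 = 308.15 K
V_n = √(4kTRB)
4kTRB = 4 × 1.38×10⁻²³ × 308.15 × 1.34×10² × 6.74×10⁶ = 1.54×10⁻¹¹ V²
V_n = √(1.54×10⁻¹¹) = 3.92×10⁻⁶ V = 3.92 µV

3.92 µV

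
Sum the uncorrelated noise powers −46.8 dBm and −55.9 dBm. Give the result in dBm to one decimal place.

Convert to linear, add, convert back:
P₁ = 2.09×10⁻⁸ W, P₂ = 2.57×10⁻⁹ W
P_tot = 2.35×10⁻⁸ W → 10 log₁₀(P_tot / 10⁻³) = −46.3 dBm

−46.3 dBm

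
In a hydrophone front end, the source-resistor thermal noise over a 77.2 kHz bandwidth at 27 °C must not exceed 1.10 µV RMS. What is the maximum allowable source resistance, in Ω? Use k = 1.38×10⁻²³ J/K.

946 Ω

T = 27 °C + 273.15 = 300.15 K
Johnson–Nyquist: V_n = √(4kTRB) ⇒ R = V_n² / (4kTB)
4kTB = 4 × 1.38×10⁻²³ × 300.15 × 7.72×10⁴ = 1.28×10⁻¹⁵
R = (1.10×10⁻⁶)² / 1.28×10⁻¹⁵ = 9.46×10² Ω = 946 Ω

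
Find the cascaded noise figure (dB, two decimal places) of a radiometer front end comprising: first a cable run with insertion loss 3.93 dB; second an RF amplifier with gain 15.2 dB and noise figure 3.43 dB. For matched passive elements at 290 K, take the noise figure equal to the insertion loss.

7.36 dB

Convert to linear (a loss of L dB is a gain of −L dB): F_i = 10^(NF_i/10), G_i = 10^(G_i,dB/10)
  Stage 1: F_1 = 10^(3.93/10) = 2.472, G_1 = 10^(−3.93/10) = 0.4046
  Stage 2: F_2 = 10^(3.43/10) = 2.203, G_2 = 10^(15.2/10) = 33.11
Friis cascade:
  F = 2.472 + (2.203 − 1)/0.4046 = 5.445
NF = 10 log₁₀(5.445) = 7.36 dB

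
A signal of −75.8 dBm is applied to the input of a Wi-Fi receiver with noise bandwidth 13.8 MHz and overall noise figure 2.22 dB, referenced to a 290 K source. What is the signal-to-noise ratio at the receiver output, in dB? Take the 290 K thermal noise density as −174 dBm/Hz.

24.6 dB

Noise floor: N = −174 + 10 log₁₀(B) + NF
10 log₁₀(1.38×10⁷) = 71.4 dB
N = −174 + 71.4 + 2.22 = −100.38 dBm
SNR = P_sig − N = −75.8 − (−100.38) = 24.58 dB → 24.6 dB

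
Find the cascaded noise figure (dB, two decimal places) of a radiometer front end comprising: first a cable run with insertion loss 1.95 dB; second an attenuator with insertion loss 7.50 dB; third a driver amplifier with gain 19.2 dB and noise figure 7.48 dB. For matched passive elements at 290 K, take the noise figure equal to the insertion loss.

16.93 dB

Convert to linear (a loss of L dB is a gain of −L dB): F_i = 10^(NF_i/10), G_i = 10^(G_i,dB/10)
  Stage 1: F_1 = 10^(1.95/10) = 1.567, G_1 = 10^(−1.95/10) = 0.6383
  Stage 2: F_2 = 10^(7.50/10) = 5.623, G_2 = 10^(−7.50/10) = 0.1778
  Stage 3: F_3 = 10^(7.48/10) = 5.598, G_3 = 10^(19.2/10) = 83.18
Friis cascade:
  F = 1.567 + (5.623 − 1)/0.6383 + (5.598 − 1)/0.1135 = 49.32
NF = 10 log₁₀(49.32) = 16.93 dB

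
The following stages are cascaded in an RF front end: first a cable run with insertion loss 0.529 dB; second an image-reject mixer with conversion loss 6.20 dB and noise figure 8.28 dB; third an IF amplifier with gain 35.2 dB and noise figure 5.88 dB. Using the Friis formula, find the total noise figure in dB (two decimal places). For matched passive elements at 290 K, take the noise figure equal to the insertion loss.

13.25 dB

Convert to linear (a loss of L dB is a gain of −L dB): F_i = 10^(NF_i/10), G_i = 10^(G_i,dB/10)
  Stage 1: F_1 = 10^(0.529/10) = 1.130, G_1 = 10^(−0.529/10) = 0.8853
  Stage 2: F_2 = 10^(8.28/10) = 6.730, G_2 = 10^(−6.20/10) = 0.2399
  Stage 3: F_3 = 10^(5.88/10) = 3.873, G_3 = 10^(35.2/10) = 3311
Friis cascade:
  F = 1.130 + (6.730 − 1)/0.8853 + (3.873 − 1)/0.2124 = 21.13
NF = 10 log₁₀(21.13) = 13.25 dB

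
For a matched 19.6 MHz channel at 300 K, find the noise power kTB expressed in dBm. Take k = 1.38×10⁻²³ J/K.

−100.9 dBm

P_n = kTB = 1.38×10⁻²³ × 300 × 1.96×10⁷ = 8.11×10⁻¹⁴ W
In dBm: 10 log₁₀(8.11×10⁻¹⁴ / 10⁻³) = −100.9 dBm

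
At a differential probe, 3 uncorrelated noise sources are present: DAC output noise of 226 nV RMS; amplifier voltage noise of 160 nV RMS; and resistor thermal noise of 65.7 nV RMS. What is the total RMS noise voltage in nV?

285 nV

Uncorrelated sources add in power (mean-square): V_tot = √(ΣV_i²)
V_tot = √[(2.26×10⁻⁷)² + (1.60×10⁻⁷)² + (6.57×10⁻⁸)²] = 2.85×10⁻⁷ V = 285 nV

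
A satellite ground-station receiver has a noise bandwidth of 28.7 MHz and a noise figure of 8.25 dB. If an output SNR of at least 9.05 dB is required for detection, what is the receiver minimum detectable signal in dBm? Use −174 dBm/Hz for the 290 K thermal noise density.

−82.1 dBm

Sensitivity = −174 + 10 log₁₀(B) + NF + SNR_min
= −174 + 74.58 + 8.25 + 9.05
= −82.12 dBm → −82.1 dBm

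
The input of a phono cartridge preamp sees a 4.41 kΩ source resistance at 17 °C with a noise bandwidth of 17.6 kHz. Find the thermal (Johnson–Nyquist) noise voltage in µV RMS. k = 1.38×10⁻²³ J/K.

1.11 µV

T = 17 °C + 273.15 = 290.15 K
V_n = √(4kTRB)
4kTRB = 4 × 1.38×10⁻²³ × 290.15 × 4.41×10³ × 1.76×10⁴ = 1.24×10⁻¹² V²
V_n = √(1.24×10⁻¹²) = 1.11×10⁻⁶ V = 1.11 µV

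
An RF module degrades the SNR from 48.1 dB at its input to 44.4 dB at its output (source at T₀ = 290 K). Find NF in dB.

3.7 dB

NF (dB) = SNR_in(dB) − SNR_out(dB) when the source is at T₀
NF = 48.1 − 44.4 = 3.7 dB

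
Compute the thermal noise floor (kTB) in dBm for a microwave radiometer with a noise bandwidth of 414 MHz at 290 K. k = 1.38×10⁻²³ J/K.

P_n = kTB = 1.38×10⁻²³ × 290 × 4.14×10⁸ = 1.66×10⁻¹² W
In dBm: 10 log₁₀(1.66×10⁻¹² / 10⁻³) = −87.8 dBm

−87.8 dBm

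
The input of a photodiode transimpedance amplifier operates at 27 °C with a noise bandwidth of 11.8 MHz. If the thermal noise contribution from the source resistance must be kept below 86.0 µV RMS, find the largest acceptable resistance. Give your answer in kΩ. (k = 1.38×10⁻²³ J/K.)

37.8 kΩ

T = 27 °C + 273.15 = 300.15 K
Johnson–Nyquist: V_n = √(4kTRB) ⇒ R = V_n² / (4kTB)
4kTB = 4 × 1.38×10⁻²³ × 300.15 × 1.18×10⁷ = 1.96×10⁻¹³
R = (8.60×10⁻⁵)² / 1.96×10⁻¹³ = 3.78×10⁴ Ω = 37.8 kΩ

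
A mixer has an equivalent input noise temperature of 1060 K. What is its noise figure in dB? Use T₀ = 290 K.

6.68 dB

F = 1 + T_e/T₀ = 1 + 1060/290 = 4.65517
NF = 10 log₁₀(4.65517) = 6.68 dB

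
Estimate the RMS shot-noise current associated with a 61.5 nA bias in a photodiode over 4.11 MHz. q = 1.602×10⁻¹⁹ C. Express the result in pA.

I_n = √(2qI·B)
2qI·B = 2 × 1.602×10⁻¹⁹ × 6.15×10⁻⁸ × 4.11×10⁶ = 8.10×10⁻²⁰ A²
I_n = √(8.10×10⁻²⁰) = 2.85×10⁻¹⁰ A = 285 pA

285 pA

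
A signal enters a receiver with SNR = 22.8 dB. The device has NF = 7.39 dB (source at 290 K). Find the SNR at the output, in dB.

By definition F = SNR_in/SNR_out, so in dB: SNR_out = SNR_in − NF
SNR_out = 22.8 − 7.39 = 15.41 dB

15.41 dB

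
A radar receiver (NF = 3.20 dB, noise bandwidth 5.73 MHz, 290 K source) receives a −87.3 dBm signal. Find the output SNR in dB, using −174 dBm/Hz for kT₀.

15.9 dB

Noise floor: N = −174 + 10 log₁₀(B) + NF
10 log₁₀(5.73×10⁶) = 67.58 dB
N = −174 + 67.58 + 3.20 = −103.22 dBm
SNR = P_sig − N = −87.3 − (−103.22) = 15.92 dB → 15.9 dB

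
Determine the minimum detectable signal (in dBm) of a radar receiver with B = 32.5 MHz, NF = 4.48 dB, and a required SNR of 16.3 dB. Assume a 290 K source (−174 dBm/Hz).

−78.1 dBm

Sensitivity = −174 + 10 log₁₀(B) + NF + SNR_min
= −174 + 75.12 + 4.48 + 16.3
= −78.10 dBm → −78.1 dBm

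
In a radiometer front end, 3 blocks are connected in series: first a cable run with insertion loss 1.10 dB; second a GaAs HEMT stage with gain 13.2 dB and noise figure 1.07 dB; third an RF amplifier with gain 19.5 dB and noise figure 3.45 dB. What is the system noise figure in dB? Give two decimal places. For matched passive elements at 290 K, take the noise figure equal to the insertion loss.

Convert to linear (a loss of L dB is a gain of −L dB): F_i = 10^(NF_i/10), G_i = 10^(G_i,dB/10)
  Stage 1: F_1 = 10^(1.10/10) = 1.288, G_1 = 10^(−1.10/10) = 0.7762
  Stage 2: F_2 = 10^(1.07/10) = 1.279, G_2 = 10^(13.2/10) = 20.89
  Stage 3: F_3 = 10^(3.45/10) = 2.213, G_3 = 10^(19.5/10) = 89.13
Friis cascade:
  F = 1.288 + (1.279 − 1)/0.7762 + (2.213 − 1)/16.22 = 1.723
NF = 10 log₁₀(1.723) = 2.36 dB

2.36 dB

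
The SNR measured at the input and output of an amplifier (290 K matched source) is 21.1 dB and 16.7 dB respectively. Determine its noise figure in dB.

NF (dB) = SNR_in(dB) − SNR_out(dB) when the source is at T₀
NF = 21.1 − 16.7 = 4.4 dB

4.4 dB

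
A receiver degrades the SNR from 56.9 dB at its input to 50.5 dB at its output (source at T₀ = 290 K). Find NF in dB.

6.4 dB

NF (dB) = SNR_in(dB) − SNR_out(dB) when the source is at T₀
NF = 56.9 − 50.5 = 6.4 dB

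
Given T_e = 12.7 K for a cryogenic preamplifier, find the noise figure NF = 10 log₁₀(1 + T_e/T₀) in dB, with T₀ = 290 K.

0.186 dB

F = 1 + T_e/T₀ = 1 + 12.7/290 = 1.04379
NF = 10 log₁₀(1.04379) = 0.186 dB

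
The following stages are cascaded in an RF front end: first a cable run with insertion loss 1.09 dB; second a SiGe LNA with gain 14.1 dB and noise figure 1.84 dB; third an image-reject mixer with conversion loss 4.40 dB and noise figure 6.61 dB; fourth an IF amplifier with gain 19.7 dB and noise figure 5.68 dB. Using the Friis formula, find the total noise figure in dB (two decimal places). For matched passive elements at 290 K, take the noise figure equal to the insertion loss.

4.00 dB

Convert to linear (a loss of L dB is a gain of −L dB): F_i = 10^(NF_i/10), G_i = 10^(G_i,dB/10)
  Stage 1: F_1 = 10^(1.09/10) = 1.285, G_1 = 10^(−1.09/10) = 0.7780
  Stage 2: F_2 = 10^(1.84/10) = 1.528, G_2 = 10^(14.1/10) = 25.70
  Stage 3: F_3 = 10^(6.61/10) = 4.581, G_3 = 10^(−4.40/10) = 0.3631
  Stage 4: F_4 = 10^(5.68/10) = 3.698, G_4 = 10^(19.7/10) = 93.33
Friis cascade:
  F = 1.285 + (1.528 − 1)/0.7780 + (4.581 − 1)/20.00 + (3.698 − 1)/7.261 = 2.514
NF = 10 log₁₀(2.514) = 4.00 dB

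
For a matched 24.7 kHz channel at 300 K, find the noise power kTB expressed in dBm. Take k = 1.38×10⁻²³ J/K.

−129.9 dBm

P_n = kTB = 1.38×10⁻²³ × 300 × 2.47×10⁴ = 1.02×10⁻¹⁶ W
In dBm: 10 log₁₀(1.02×10⁻¹⁶ / 10⁻³) = −129.9 dBm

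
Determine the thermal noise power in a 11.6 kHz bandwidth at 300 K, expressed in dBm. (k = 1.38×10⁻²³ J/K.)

P_n = kTB = 1.38×10⁻²³ × 300 × 1.16×10⁴ = 4.80×10⁻¹⁷ W
In dBm: 10 log₁₀(4.80×10⁻¹⁷ / 10⁻³) = −133.2 dBm

−133.2 dBm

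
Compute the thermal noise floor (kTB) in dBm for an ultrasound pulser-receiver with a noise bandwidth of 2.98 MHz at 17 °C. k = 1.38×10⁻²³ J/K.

−109.2 dBm

T = 17 °C + 273.15 = 290.15 K
P_n = kTB = 1.38×10⁻²³ × 290.15 × 2.98×10⁶ = 1.19×10⁻¹⁴ W
In dBm: 10 log₁₀(1.19×10⁻¹⁴ / 10⁻³) = −109.2 dBm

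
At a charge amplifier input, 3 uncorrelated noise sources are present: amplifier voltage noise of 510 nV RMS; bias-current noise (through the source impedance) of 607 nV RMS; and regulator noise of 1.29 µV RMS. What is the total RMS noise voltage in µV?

1.51 µV

Uncorrelated sources add in power (mean-square): V_tot = √(ΣV_i²)
V_tot = √[(5.10×10⁻⁷)² + (6.07×10⁻⁷)² + (1.29×10⁻⁶)²] = 1.51×10⁻⁶ V = 1.51 µV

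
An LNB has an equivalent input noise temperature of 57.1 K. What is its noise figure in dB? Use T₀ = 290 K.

0.781 dB

F = 1 + T_e/T₀ = 1 + 57.1/290 = 1.1969
NF = 10 log₁₀(1.1969) = 0.781 dB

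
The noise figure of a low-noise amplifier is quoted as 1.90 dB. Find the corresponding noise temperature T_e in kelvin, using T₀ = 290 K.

F = 10^(1.90/10) = 1.54882
T_e = (F − 1)·T₀ = (1.54882 − 1) × 290 = 159 K

159 K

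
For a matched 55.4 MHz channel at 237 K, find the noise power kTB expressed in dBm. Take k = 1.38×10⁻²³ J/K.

P_n = kTB = 1.38×10⁻²³ × 237 × 5.54×10⁷ = 1.81×10⁻¹³ W
In dBm: 10 log₁₀(1.81×10⁻¹³ / 10⁻³) = −97.4 dBm

−97.4 dBm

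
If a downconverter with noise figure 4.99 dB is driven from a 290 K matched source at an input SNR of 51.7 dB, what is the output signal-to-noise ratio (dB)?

By definition F = SNR_in/SNR_out, so in dB: SNR_out = SNR_in − NF
SNR_out = 51.7 − 4.99 = 46.71 dB

46.71 dB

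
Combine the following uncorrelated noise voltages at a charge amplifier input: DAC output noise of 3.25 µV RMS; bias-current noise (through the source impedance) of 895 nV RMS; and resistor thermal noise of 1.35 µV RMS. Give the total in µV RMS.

Uncorrelated sources add in power (mean-square): V_tot = √(ΣV_i²)
V_tot = √[(3.25×10⁻⁶)² + (8.95×10⁻⁷)² + (1.35×10⁻⁶)²] = 3.63×10⁻⁶ V = 3.63 µV

3.63 µV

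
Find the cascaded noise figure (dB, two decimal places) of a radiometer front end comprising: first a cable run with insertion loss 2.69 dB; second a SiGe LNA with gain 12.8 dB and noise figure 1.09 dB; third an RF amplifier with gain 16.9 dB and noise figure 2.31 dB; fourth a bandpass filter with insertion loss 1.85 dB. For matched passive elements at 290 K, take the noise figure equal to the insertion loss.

Convert to linear (a loss of L dB is a gain of −L dB): F_i = 10^(NF_i/10), G_i = 10^(G_i,dB/10)
  Stage 1: F_1 = 10^(2.69/10) = 1.858, G_1 = 10^(−2.69/10) = 0.5383
  Stage 2: F_2 = 10^(1.09/10) = 1.285, G_2 = 10^(12.8/10) = 19.05
  Stage 3: F_3 = 10^(2.31/10) = 1.702, G_3 = 10^(16.9/10) = 48.98
  Stage 4: F_4 = 10^(1.85/10) = 1.531, G_4 = 10^(−1.85/10) = 0.6531
Friis cascade:
  F = 1.858 + (1.285 − 1)/0.5383 + (1.702 − 1)/10.26 + (1.531 − 1)/502.3 = 2.457
NF = 10 log₁₀(2.457) = 3.90 dB

3.90 dB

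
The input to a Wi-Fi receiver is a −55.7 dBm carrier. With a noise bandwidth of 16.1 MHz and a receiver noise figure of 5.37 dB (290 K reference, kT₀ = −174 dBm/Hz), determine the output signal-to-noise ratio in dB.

40.9 dB

Noise floor: N = −174 + 10 log₁₀(B) + NF
10 log₁₀(1.61×10⁷) = 72.07 dB
N = −174 + 72.07 + 5.37 = −96.56 dBm
SNR = P_sig − N = −55.7 − (−96.56) = 40.86 dB → 40.9 dB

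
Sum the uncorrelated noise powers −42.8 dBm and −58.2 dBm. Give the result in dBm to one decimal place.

Convert to linear, add, convert back:
P₁ = 5.25×10⁻⁸ W, P₂ = 1.51×10⁻⁹ W
P_tot = 5.40×10⁻⁸ W → 10 log₁₀(P_tot / 10⁻³) = −42.7 dBm

−42.7 dBm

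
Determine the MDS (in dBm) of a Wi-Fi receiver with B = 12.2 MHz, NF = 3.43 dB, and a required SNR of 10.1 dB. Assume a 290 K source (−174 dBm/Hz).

−89.6 dBm

Sensitivity = −174 + 10 log₁₀(B) + NF + SNR_min
= −174 + 70.86 + 3.43 + 10.1
= −89.61 dBm → −89.6 dBm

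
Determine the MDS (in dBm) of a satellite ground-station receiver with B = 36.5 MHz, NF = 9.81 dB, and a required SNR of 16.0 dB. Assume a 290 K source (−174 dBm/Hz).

−72.6 dBm

Sensitivity = −174 + 10 log₁₀(B) + NF + SNR_min
= −174 + 75.62 + 9.81 + 16.0
= −72.57 dBm → −72.6 dBm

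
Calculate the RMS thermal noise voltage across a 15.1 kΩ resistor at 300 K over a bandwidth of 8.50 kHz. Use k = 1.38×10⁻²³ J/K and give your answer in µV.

1.46 µV

V_n = √(4kTRB)
4kTRB = 4 × 1.38×10⁻²³ × 300 × 1.51×10⁴ × 8.50×10³ = 2.13×10⁻¹² V²
V_n = √(2.13×10⁻¹²) = 1.46×10⁻⁶ V = 1.46 µV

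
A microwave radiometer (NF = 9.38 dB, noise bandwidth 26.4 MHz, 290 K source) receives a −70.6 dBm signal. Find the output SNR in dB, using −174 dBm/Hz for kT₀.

Noise floor: N = −174 + 10 log₁₀(B) + NF
10 log₁₀(2.64×10⁷) = 74.22 dB
N = −174 + 74.22 + 9.38 = −90.40 dBm
SNR = P_sig − N = −70.6 − (−90.40) = 19.80 dB → 19.8 dB

19.8 dB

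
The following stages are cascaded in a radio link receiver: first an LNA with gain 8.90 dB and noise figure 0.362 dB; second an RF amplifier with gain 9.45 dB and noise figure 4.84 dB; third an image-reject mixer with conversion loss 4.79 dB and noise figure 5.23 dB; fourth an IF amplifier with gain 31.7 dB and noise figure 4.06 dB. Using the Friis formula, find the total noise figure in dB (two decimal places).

Convert to linear (a loss of L dB is a gain of −L dB): F_i = 10^(NF_i/10), G_i = 10^(G_i,dB/10)
  Stage 1: F_1 = 10^(0.362/10) = 1.087, G_1 = 10^(8.90/10) = 7.762
  Stage 2: F_2 = 10^(4.84/10) = 3.048, G_2 = 10^(9.45/10) = 8.810
  Stage 3: F_3 = 10^(5.23/10) = 3.334, G_3 = 10^(−4.79/10) = 0.3319
  Stage 4: F_4 = 10^(4.06/10) = 2.547, G_4 = 10^(31.7/10) = 1479
Friis cascade:
  F = 1.087 + (3.048 − 1)/7.762 + (3.334 − 1)/68.39 + (2.547 − 1)/22.70 = 1.453
NF = 10 log₁₀(1.453) = 1.62 dB

1.62 dB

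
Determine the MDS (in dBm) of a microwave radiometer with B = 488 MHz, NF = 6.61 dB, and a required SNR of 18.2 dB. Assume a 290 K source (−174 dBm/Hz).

Sensitivity = −174 + 10 log₁₀(B) + NF + SNR_min
= −174 + 86.88 + 6.61 + 18.2
= −62.31 dBm → −62.3 dBm

−62.3 dBm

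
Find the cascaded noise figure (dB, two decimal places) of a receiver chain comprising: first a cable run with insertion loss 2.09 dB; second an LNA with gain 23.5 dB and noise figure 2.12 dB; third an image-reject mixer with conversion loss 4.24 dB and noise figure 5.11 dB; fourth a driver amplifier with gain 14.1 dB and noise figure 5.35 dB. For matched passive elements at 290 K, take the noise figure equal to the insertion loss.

Convert to linear (a loss of L dB is a gain of −L dB): F_i = 10^(NF_i/10), G_i = 10^(G_i,dB/10)
  Stage 1: F_1 = 10^(2.09/10) = 1.618, G_1 = 10^(−2.09/10) = 0.6180
  Stage 2: F_2 = 10^(2.12/10) = 1.629, G_2 = 10^(23.5/10) = 223.9
  Stage 3: F_3 = 10^(5.11/10) = 3.243, G_3 = 10^(−4.24/10) = 0.3767
  Stage 4: F_4 = 10^(5.35/10) = 3.428, G_4 = 10^(14.1/10) = 25.70
Friis cascade:
  F = 1.618 + (1.629 − 1)/0.6180 + (3.243 − 1)/138.4 + (3.428 − 1)/52.12 = 2.699
NF = 10 log₁₀(2.699) = 4.31 dB

4.31 dB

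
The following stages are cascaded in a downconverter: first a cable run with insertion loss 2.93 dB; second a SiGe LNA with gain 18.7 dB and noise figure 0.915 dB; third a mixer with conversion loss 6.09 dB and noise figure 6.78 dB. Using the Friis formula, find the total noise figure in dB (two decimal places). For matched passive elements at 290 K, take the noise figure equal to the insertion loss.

Convert to linear (a loss of L dB is a gain of −L dB): F_i = 10^(NF_i/10), G_i = 10^(G_i,dB/10)
  Stage 1: F_1 = 10^(2.93/10) = 1.963, G_1 = 10^(−2.93/10) = 0.5093
  Stage 2: F_2 = 10^(0.915/10) = 1.235, G_2 = 10^(18.7/10) = 74.13
  Stage 3: F_3 = 10^(6.78/10) = 4.764, G_3 = 10^(−6.09/10) = 0.2460
Friis cascade:
  F = 1.963 + (1.235 − 1)/0.5093 + (4.764 − 1)/37.76 = 2.524
NF = 10 log₁₀(2.524) = 4.02 dB

4.02 dB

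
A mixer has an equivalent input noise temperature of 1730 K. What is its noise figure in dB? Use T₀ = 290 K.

F = 1 + T_e/T₀ = 1 + 1730/290 = 6.96552
NF = 10 log₁₀(6.96552) = 8.43 dB

8.43 dB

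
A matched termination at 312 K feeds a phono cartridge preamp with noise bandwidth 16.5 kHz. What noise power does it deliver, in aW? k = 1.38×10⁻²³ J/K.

71.0 aW

P_n = kTB = 1.38×10⁻²³ × 312 × 1.65×10⁴ = 7.10×10⁻¹⁷ W = 71.0 aW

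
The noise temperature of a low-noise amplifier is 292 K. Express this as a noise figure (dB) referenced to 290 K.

F = 1 + T_e/T₀ = 1 + 292/290 = 2.0069
NF = 10 log₁₀(2.0069) = 3.03 dB

3.03 dB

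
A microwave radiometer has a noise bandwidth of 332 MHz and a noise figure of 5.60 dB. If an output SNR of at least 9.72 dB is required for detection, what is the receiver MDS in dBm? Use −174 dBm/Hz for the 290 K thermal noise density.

Sensitivity = −174 + 10 log₁₀(B) + NF + SNR_min
= −174 + 85.21 + 5.60 + 9.72
= −73.47 dBm → −73.5 dBm

−73.5 dBm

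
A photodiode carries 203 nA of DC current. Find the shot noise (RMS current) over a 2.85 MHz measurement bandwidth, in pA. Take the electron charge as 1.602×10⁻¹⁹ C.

I_n = √(2qI·B)
2qI·B = 2 × 1.602×10⁻¹⁹ × 2.03×10⁻⁷ × 2.85×10⁶ = 1.85×10⁻¹⁹ A²
I_n = √(1.85×10⁻¹⁹) = 4.31×10⁻¹⁰ A = 431 pA

431 pA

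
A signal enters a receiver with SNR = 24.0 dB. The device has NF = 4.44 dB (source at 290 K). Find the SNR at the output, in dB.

By definition F = SNR_in/SNR_out, so in dB: SNR_out = SNR_in − NF
SNR_out = 24.0 − 4.44 = 19.56 dB

19.56 dB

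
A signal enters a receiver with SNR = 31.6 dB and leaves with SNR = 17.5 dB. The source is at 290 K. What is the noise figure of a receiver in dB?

14.1 dB

NF (dB) = SNR_in(dB) − SNR_out(dB) when the source is at T₀
NF = 31.6 − 17.5 = 14.1 dB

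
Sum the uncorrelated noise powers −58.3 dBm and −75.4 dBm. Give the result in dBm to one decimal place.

Convert to linear, add, convert back:
P₁ = 1.48×10⁻⁹ W, P₂ = 2.88×10⁻¹¹ W
P_tot = 1.51×10⁻⁹ W → 10 log₁₀(P_tot / 10⁻³) = −58.2 dBm

−58.2 dBm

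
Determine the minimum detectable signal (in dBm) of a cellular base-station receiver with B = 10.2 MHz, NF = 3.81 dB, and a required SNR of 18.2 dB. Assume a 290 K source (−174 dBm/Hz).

Sensitivity = −174 + 10 log₁₀(B) + NF + SNR_min
= −174 + 70.09 + 3.81 + 18.2
= −81.90 dBm → −81.9 dBm

−81.9 dBm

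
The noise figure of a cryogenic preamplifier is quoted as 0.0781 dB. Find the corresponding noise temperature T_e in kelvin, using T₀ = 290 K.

F = 10^(0.0781/10) = 1.01815
T_e = (F − 1)·T₀ = (1.01815 − 1) × 290 = 5.26 K

5.26 K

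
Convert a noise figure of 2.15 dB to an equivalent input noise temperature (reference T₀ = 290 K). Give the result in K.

F = 10^(2.15/10) = 1.64059
T_e = (F − 1)·T₀ = (1.64059 − 1) × 290 = 186 K

186 K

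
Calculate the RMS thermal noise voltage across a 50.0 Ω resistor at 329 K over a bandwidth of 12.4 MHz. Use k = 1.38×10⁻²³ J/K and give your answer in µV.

V_n = √(4kTRB)
4kTRB = 4 × 1.38×10⁻²³ × 329 × 5.00×10¹ × 1.24×10⁷ = 1.13×10⁻¹¹ V²
V_n = √(1.13×10⁻¹¹) = 3.36×10⁻⁶ V = 3.36 µV

3.36 µV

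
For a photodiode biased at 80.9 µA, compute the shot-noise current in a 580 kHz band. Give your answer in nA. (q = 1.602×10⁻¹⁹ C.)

3.88 nA

I_n = √(2qI·B)
2qI·B = 2 × 1.602×10⁻¹⁹ × 8.09×10⁻⁵ × 5.80×10⁵ = 1.50×10⁻¹⁷ A²
I_n = √(1.50×10⁻¹⁷) = 3.88×10⁻⁹ A = 3.88 nA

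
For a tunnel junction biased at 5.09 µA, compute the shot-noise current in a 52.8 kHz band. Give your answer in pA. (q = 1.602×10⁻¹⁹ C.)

I_n = √(2qI·B)
2qI·B = 2 × 1.602×10⁻¹⁹ × 5.09×10⁻⁶ × 5.28×10⁴ = 8.61×10⁻²⁰ A²
I_n = √(8.61×10⁻²⁰) = 2.93×10⁻¹⁰ A = 293 pA

293 pA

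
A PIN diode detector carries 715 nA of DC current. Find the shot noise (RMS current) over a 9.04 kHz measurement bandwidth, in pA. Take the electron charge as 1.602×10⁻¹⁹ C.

I_n = √(2qI·B)
2qI·B = 2 × 1.602×10⁻¹⁹ × 7.15×10⁻⁷ × 9.04×10³ = 2.07×10⁻²¹ A²
I_n = √(2.07×10⁻²¹) = 4.55×10⁻¹¹ A = 45.5 pA

45.5 pA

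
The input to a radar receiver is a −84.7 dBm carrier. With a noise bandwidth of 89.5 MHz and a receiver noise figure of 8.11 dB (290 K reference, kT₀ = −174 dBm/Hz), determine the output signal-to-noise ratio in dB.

Noise floor: N = −174 + 10 log₁₀(B) + NF
10 log₁₀(8.95×10⁷) = 79.52 dB
N = −174 + 79.52 + 8.11 = −86.37 dBm
SNR = P_sig − N = −84.7 − (−86.37) = 1.67 dB → 1.7 dB

1.7 dB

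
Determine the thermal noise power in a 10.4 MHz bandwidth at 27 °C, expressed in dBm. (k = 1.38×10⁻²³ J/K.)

T = 27 °C + 273.15 = 300.15 K
P_n = kTB = 1.38×10⁻²³ × 300.15 × 1.04×10⁷ = 4.31×10⁻¹⁴ W
In dBm: 10 log₁₀(4.31×10⁻¹⁴ / 10⁻³) = −103.7 dBm

−103.7 dBm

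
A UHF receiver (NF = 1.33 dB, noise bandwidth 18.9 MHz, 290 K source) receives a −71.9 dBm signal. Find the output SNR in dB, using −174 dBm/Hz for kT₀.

Noise floor: N = −174 + 10 log₁₀(B) + NF
10 log₁₀(1.89×10⁷) = 72.76 dB
N = −174 + 72.76 + 1.33 = −99.91 dBm
SNR = P_sig − N = −71.9 − (−99.91) = 28.01 dB → 28.0 dB

28.0 dB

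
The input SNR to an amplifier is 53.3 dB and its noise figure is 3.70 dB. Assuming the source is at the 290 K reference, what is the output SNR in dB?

By definition F = SNR_in/SNR_out, so in dB: SNR_out = SNR_in − NF
SNR_out = 53.3 − 3.70 = 49.60 dB

49.60 dB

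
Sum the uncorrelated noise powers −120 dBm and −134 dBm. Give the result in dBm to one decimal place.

Convert to linear, add, convert back:
P₁ = 1.00×10⁻¹⁵ W, P₂ = 3.98×10⁻¹⁷ W
P_tot = 1.04×10⁻¹⁵ W → 10 log₁₀(P_tot / 10⁻³) = −119.8 dBm

−119.8 dBm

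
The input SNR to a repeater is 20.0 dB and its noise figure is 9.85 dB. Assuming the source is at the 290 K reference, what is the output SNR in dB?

By definition F = SNR_in/SNR_out, so in dB: SNR_out = SNR_in − NF
SNR_out = 20.0 − 9.85 = 10.15 dB

10.15 dB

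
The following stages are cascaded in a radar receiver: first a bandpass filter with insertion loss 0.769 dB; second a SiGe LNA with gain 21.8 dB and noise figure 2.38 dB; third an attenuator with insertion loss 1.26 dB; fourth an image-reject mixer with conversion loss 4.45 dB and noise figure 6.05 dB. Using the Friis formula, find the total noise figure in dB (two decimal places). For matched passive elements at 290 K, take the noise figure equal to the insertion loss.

Convert to linear (a loss of L dB is a gain of −L dB): F_i = 10^(NF_i/10), G_i = 10^(G_i,dB/10)
  Stage 1: F_1 = 10^(0.769/10) = 1.194, G_1 = 10^(−0.769/10) = 0.8377
  Stage 2: F_2 = 10^(2.38/10) = 1.730, G_2 = 10^(21.8/10) = 151.4
  Stage 3: F_3 = 10^(1.26/10) = 1.337, G_3 = 10^(−1.26/10) = 0.7482
  Stage 4: F_4 = 10^(6.05/10) = 4.027, G_4 = 10^(−4.45/10) = 0.3589
Friis cascade:
  F = 1.194 + (1.730 − 1)/0.8377 + (1.337 − 1)/126.8 + (4.027 − 1)/94.86 = 2.099
NF = 10 log₁₀(2.099) = 3.22 dB

3.22 dB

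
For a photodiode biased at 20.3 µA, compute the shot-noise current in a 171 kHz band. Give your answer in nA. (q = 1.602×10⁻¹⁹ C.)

I_n = √(2qI·B)
2qI·B = 2 × 1.602×10⁻¹⁹ × 2.03×10⁻⁵ × 1.71×10⁵ = 1.11×10⁻¹⁸ A²
I_n = √(1.11×10⁻¹⁸) = 1.05×10⁻⁹ A = 1.05 nA

1.05 nA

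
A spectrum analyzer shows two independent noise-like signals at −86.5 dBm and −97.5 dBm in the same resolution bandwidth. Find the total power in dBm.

−86.2 dBm

Convert to linear, add, convert back:
P₁ = 2.24×10⁻¹² W, P₂ = 1.78×10⁻¹³ W
P_tot = 2.42×10⁻¹² W → 10 log₁₀(P_tot / 10⁻³) = −86.2 dBm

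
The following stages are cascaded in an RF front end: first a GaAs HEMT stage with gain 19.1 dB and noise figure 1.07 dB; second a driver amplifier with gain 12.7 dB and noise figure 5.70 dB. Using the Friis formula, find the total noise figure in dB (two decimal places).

Convert to linear (a loss of L dB is a gain of −L dB): F_i = 10^(NF_i/10), G_i = 10^(G_i,dB/10)
  Stage 1: F_1 = 10^(1.07/10) = 1.279, G_1 = 10^(19.1/10) = 81.28
  Stage 2: F_2 = 10^(5.70/10) = 3.715, G_2 = 10^(12.7/10) = 18.62
Friis cascade:
  F = 1.279 + (3.715 − 1)/81.28 = 1.313
NF = 10 log₁₀(1.313) = 1.18 dB

1.18 dB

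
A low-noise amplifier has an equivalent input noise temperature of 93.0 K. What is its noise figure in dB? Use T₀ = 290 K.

1.21 dB

F = 1 + T_e/T₀ = 1 + 93.0/290 = 1.32069
NF = 10 log₁₀(1.32069) = 1.21 dB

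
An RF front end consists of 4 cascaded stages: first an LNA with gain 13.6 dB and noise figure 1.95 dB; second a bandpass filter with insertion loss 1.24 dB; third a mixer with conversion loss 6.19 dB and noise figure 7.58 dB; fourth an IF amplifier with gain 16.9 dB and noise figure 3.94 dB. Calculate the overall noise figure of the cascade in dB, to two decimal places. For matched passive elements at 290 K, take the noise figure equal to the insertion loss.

3.45 dB

Convert to linear (a loss of L dB is a gain of −L dB): F_i = 10^(NF_i/10), G_i = 10^(G_i,dB/10)
  Stage 1: F_1 = 10^(1.95/10) = 1.567, G_1 = 10^(13.6/10) = 22.91
  Stage 2: F_2 = 10^(1.24/10) = 1.330, G_2 = 10^(−1.24/10) = 0.7516
  Stage 3: F_3 = 10^(7.58/10) = 5.728, G_3 = 10^(−6.19/10) = 0.2404
  Stage 4: F_4 = 10^(3.94/10) = 2.477, G_4 = 10^(16.9/10) = 48.98
Friis cascade:
  F = 1.567 + (1.330 − 1)/22.91 + (5.728 − 1)/17.22 + (2.477 − 1)/4.140 = 2.213
NF = 10 log₁₀(2.213) = 3.45 dB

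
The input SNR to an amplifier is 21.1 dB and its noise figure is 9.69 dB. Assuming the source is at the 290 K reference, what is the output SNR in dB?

By definition F = SNR_in/SNR_out, so in dB: SNR_out = SNR_in − NF
SNR_out = 21.1 − 9.69 = 11.41 dB

11.41 dB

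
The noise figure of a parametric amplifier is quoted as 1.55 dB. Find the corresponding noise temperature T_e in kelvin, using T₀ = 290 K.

124 K

F = 10^(1.55/10) = 1.42889
T_e = (F − 1)·T₀ = (1.42889 − 1) × 290 = 124 K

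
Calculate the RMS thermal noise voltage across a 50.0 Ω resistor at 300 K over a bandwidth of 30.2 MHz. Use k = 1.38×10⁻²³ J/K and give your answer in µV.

5.00 µV

V_n = √(4kTRB)
4kTRB = 4 × 1.38×10⁻²³ × 300 × 5.00×10¹ × 3.02×10⁷ = 2.50×10⁻¹¹ V²
V_n = √(2.50×10⁻¹¹) = 5.00×10⁻⁶ V = 5.00 µV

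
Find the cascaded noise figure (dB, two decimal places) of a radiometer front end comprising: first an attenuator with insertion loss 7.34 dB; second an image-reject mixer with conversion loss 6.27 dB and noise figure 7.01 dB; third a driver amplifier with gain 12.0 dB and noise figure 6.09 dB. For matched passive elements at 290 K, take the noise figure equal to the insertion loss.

19.89 dB

Convert to linear (a loss of L dB is a gain of −L dB): F_i = 10^(NF_i/10), G_i = 10^(G_i,dB/10)
  Stage 1: F_1 = 10^(7.34/10) = 5.420, G_1 = 10^(−7.34/10) = 0.1845
  Stage 2: F_2 = 10^(7.01/10) = 5.023, G_2 = 10^(−6.27/10) = 0.2360
  Stage 3: F_3 = 10^(6.09/10) = 4.064, G_3 = 10^(12.0/10) = 15.85
Friis cascade:
  F = 5.420 + (5.023 − 1)/0.1845 + (4.064 − 1)/0.04355 = 97.59
NF = 10 log₁₀(97.59) = 19.89 dB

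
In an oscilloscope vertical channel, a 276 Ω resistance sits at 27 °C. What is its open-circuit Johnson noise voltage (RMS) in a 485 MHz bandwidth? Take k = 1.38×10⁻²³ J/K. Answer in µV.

47.1 µV

T = 27 °C + 273.15 = 300.15 K
V_n = √(4kTRB)
4kTRB = 4 × 1.38×10⁻²³ × 300.15 × 2.76×10² × 4.85×10⁸ = 2.22×10⁻⁹ V²
V_n = √(2.22×10⁻⁹) = 4.71×10⁻⁵ V = 47.1 µV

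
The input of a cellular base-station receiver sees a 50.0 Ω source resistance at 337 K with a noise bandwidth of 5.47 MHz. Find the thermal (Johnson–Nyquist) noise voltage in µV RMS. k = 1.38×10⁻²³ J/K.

2.26 µV

V_n = √(4kTRB)
4kTRB = 4 × 1.38×10⁻²³ × 337 × 5.00×10¹ × 5.47×10⁶ = 5.09×10⁻¹² V²
V_n = √(5.09×10⁻¹²) = 2.26×10⁻⁶ V = 2.26 µV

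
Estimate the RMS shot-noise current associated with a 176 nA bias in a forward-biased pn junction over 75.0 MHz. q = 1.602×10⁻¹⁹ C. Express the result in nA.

I_n = √(2qI·B)
2qI·B = 2 × 1.602×10⁻¹⁹ × 1.76×10⁻⁷ × 7.50×10⁷ = 4.23×10⁻¹⁸ A²
I_n = √(4.23×10⁻¹⁸) = 2.06×10⁻⁹ A = 2.06 nA

2.06 nA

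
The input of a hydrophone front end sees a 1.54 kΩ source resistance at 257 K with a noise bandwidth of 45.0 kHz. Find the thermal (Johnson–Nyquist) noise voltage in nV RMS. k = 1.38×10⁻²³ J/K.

992 nV

V_n = √(4kTRB)
4kTRB = 4 × 1.38×10⁻²³ × 257 × 1.54×10³ × 4.50×10⁴ = 9.83×10⁻¹³ V²
V_n = √(9.83×10⁻¹³) = 9.92×10⁻⁷ V = 992 nV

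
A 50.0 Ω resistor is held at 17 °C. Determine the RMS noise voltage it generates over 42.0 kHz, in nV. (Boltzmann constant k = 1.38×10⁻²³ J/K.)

183 nV

T = 17 °C + 273.15 = 290.15 K
V_n = √(4kTRB)
4kTRB = 4 × 1.38×10⁻²³ × 290.15 × 5.00×10¹ × 4.20×10⁴ = 3.36×10⁻¹⁴ V²
V_n = √(3.36×10⁻¹⁴) = 1.83×10⁻⁷ V = 183 nV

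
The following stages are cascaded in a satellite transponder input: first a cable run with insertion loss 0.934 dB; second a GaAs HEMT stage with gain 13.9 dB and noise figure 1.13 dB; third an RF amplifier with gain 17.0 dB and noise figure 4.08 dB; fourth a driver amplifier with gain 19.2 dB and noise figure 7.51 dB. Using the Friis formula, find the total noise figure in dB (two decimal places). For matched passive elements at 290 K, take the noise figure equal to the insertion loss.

Convert to linear (a loss of L dB is a gain of −L dB): F_i = 10^(NF_i/10), G_i = 10^(G_i,dB/10)
  Stage 1: F_1 = 10^(0.934/10) = 1.240, G_1 = 10^(−0.934/10) = 0.8065
  Stage 2: F_2 = 10^(1.13/10) = 1.297, G_2 = 10^(13.9/10) = 24.55
  Stage 3: F_3 = 10^(4.08/10) = 2.559, G_3 = 10^(17.0/10) = 50.12
  Stage 4: F_4 = 10^(7.51/10) = 5.636, G_4 = 10^(19.2/10) = 83.18
Friis cascade:
  F = 1.240 + (1.297 − 1)/0.8065 + (2.559 − 1)/19.80 + (5.636 − 1)/992.2 = 1.692
NF = 10 log₁₀(1.692) = 2.28 dB

2.28 dB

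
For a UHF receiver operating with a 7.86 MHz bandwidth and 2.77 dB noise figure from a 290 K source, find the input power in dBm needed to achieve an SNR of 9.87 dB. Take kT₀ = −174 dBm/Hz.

Sensitivity = −174 + 10 log₁₀(B) + NF + SNR_min
= −174 + 68.95 + 2.77 + 9.87
= −92.41 dBm → −92.4 dBm

−92.4 dBm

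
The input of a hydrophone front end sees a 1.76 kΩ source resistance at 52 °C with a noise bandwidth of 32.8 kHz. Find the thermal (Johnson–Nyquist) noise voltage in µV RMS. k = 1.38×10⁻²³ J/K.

T = 52 °C + 273.15 = 325.15 K
V_n = √(4kTRB)
4kTRB = 4 × 1.38×10⁻²³ × 325.15 × 1.76×10³ × 3.28×10⁴ = 1.04×10⁻¹² V²
V_n = √(1.04×10⁻¹²) = 1.02×10⁻⁶ V = 1.02 µV

1.02 µV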